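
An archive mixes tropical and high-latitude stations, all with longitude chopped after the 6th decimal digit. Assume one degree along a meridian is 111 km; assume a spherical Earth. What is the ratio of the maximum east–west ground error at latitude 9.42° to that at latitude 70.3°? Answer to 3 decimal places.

Truncating at 6 decimal places can drop up to a full unit in the last place, so the longitude may be off by as much as 1e-06°.
Error at 9.42° = 1e-06° × 111000 × cos 9.42° ≈ 0.111 × 0.9865 = 0.1095 m.
At 70.3°: 1e-06° × 111000 × cos 70.3° = 1e-06 × 111000 × 0.3371 ≈ 0.037418 m.
Ratio: 0.1095 / 0.037418 = cos 9.42° / cos 70.3° ≈ 2.9265.

2.927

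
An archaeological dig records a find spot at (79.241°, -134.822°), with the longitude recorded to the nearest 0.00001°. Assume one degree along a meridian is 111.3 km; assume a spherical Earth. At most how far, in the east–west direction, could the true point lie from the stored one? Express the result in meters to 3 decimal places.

Rounding to 5 decimal places leaves the longitude within ±5e-06° of the true value.
One degree of longitude at 79.241° is 111300 × cos 79.241° ≈ 111300 × 0.1867 = 20777.3 m.
East–west error: 5e-06° × 20777.3 m/° ≈ 0.103887 m.

0.104 meters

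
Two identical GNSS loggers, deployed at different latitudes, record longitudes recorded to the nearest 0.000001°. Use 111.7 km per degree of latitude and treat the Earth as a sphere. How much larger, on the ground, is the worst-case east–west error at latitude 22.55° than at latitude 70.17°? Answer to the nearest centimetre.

3 centimetres

Rounding to 6 decimal places leaves the longitude within ±5e-07° of the true value.
Error at 22.55° = 5e-07° × 111700 × cos 22.55° ≈ 0.05585 × 0.9235 = 0.05158 m.
At 70.17°: 5e-07° × 111700 × cos 70.17° = 5e-07 × 111700 × 0.3392 ≈ 0.018946 m.
So the lower-latitude error exceeds the higher by 0.05158 − 0.018946 = 0.032634 m.
That is 0.032634 m = 3.2634 cm.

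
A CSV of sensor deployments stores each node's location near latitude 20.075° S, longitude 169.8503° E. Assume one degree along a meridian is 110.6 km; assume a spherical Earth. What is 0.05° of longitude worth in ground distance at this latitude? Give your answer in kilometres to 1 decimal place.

One degree of longitude here spans 110600 × cos 20.075° = 110600 × 0.9392 ≈ 103880 m; 0.05° of that is 5194.02 m.
That is 5194.02 m = 5.194 km.

5.2 kilometres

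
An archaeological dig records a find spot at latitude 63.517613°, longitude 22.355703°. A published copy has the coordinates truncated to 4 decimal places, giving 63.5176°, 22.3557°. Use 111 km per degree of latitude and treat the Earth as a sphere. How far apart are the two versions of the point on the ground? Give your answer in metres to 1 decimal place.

1.5 metres

The latitude changed by +0.000013° and the longitude by +0.000003°.
North–south shift: 0.000013 × 111000 = 1.443 m.
E–W at 63.5176°: 0.000003° × 111000 × cos 63.5176° = 0.000003 × 111000 × 0.4459 ≈ 0.148492 m.
Combined displacement = (1.443² + 0.148492²)^½ ≈ 1.45062 m.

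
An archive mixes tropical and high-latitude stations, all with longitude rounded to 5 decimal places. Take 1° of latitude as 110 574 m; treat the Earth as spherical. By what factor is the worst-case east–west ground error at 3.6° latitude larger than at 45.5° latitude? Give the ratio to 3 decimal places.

1.424

Rounding to 5 decimal places leaves the longitude within ±5e-06° of the true value.
At 3.6°: 5e-06° × 110574 × cos 3.6° = 5e-06 × 110574 × 0.9980 ≈ 0.55178 m.
At 45.5°: 5e-06° × 110574 × cos 45.5° = 5e-06 × 110574 × 0.7009 ≈ 0.38751 m.
The ratio reduces to cos 3.6° / cos 45.5° = 0.9980/0.7009 ≈ 1.4239.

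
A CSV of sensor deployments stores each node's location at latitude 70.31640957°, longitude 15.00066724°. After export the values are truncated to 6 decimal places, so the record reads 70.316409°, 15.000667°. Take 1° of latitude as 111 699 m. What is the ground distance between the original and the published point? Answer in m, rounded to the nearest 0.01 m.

0.06 m

The latitude changed by +0.00000057° and the longitude by +0.00000024°.
N–S: 0.00000057° × 111699 m/° = 0.0636684 m.
E–W at 70.3164°: 0.00000024° × 111699 × cos 70.3164° = 0.00000024 × 111699 × 0.3368 ≈ 0.00902954 m.
Distance: √(0.0636684² + 0.00902954²) ≈ 0.0643055 m.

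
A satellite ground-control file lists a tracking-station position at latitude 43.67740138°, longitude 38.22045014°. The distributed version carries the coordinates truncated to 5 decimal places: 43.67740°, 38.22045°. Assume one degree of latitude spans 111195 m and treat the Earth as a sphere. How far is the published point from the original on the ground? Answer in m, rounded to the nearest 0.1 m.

0.2 m

Δlat = 43.67740138 − 43.67740 = +0.00000138°; Δlon = 38.22045014 − 38.22045 = +0.00000014°.
N–S: 0.00000138° × 111195 m/° = 0.153449 m.
East–west at this latitude: 0.00000014° × 111195 × cos 43.6774° ≈ 0.00000014 × 80420.6 = 0.0112589 m.
Hypotenuse of the two orthogonal shifts: √(0.153449² + 0.0112589²) = 0.153862 m.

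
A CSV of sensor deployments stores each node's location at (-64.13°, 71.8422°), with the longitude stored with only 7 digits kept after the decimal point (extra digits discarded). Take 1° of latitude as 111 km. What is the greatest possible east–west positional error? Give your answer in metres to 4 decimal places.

0.0048 metres

Truncating at 7 decimal places can drop up to a full unit in the last place, so the longitude may be off by as much as 1e-07°.
One degree of longitude at 64.13° is 111000 × cos 64.13° ≈ 111000 × 0.4363 = 48432.7 m.
Maximum E–W displacement: 1e-07 × 48432.7 = 0.00484327 m.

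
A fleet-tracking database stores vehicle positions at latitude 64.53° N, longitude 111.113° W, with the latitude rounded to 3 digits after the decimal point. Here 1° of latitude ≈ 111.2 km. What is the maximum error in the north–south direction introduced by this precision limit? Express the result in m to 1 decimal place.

Rounding to 3 decimal places leaves the latitude within ±0.0005° of the true value.
Along the meridian that is 0.0005° × 111200 m/° = 55.6 m.

55.6 m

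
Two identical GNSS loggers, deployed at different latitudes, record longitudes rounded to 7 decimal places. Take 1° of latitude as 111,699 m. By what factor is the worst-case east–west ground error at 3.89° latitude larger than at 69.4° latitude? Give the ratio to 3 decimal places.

Rounding to 7 decimal places leaves the longitude within ±5e-08° of the true value.
At 3.89°: 5e-08° × 111699 × cos 3.89° = 5e-08 × 111699 × 0.9977 ≈ 0.0055721 m.
At 69.4°: 5e-08° × 111699 × cos 69.4° = 5e-08 × 111699 × 0.3518 ≈ 0.001965 m.
Ratio: 0.0055721 / 0.001965 = cos 3.89° / cos 69.4° ≈ 2.8356.

2.836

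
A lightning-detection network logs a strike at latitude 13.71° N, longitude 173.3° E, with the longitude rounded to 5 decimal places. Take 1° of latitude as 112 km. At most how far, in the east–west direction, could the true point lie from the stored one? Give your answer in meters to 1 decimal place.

Rounding to 5 decimal places leaves the longitude within ±5e-06° of the true value.
One degree of longitude at 13.71° is 112000 × cos 13.71° ≈ 112000 × 0.9715 = 108809 m.
Maximum E–W displacement: 5e-06 × 108809 = 0.544044 m.

0.5 meters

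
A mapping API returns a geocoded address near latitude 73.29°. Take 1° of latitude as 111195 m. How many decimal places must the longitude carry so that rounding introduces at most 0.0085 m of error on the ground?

At 73.29° one degree of longitude covers 111195 × cos 73.29° ≈ 111195 × 0.2875 ≈ 31971.6 m.
Rounding to N decimal places gives at most 0.5 × 10⁻ᴺ degrees of error, i.e. 0.5 × 10⁻ᴺ × 31971.6 m.
Need 0.5 × 31971.6 × 10⁻ᴺ ≤ 0.0085 → 10⁻ᴺ ≤ 5.317e-07, so N ≥ 6.27.
N = 6 would give 0.016 m (too coarse); N = 7 gives 0.0016 m ≤ 0.0085 m.

7 decimal places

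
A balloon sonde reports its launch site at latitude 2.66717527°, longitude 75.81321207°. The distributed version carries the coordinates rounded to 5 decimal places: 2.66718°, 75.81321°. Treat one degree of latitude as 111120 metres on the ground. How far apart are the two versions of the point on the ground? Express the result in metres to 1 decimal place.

The latitude changed by -0.00000473° and the longitude by +0.00000207°.
North–south shift: -0.00000473 × 111120 = -0.525598 m.
E–W at 2.66718°: 0.00000207° × 111120 × cos 2.66718° = 0.00000207 × 111120 × 0.9989 ≈ 0.229769 m.
Combined displacement = (0.525598² + 0.229769²)^½ ≈ 0.573626 m.

0.6 metres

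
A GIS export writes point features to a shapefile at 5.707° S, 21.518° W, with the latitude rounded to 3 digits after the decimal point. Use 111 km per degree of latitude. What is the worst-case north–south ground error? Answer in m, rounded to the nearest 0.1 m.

55.5 m

Rounding to 3 decimal places leaves the latitude within ±0.0005° of the true value.
So the N–S error is at most 0.0005 × 111000 = 55.5 m.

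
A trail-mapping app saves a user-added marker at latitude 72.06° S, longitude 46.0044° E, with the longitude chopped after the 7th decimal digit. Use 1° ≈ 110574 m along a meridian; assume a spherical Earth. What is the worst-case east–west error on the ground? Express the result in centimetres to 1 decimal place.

0.3 centimetres

Truncating at 7 decimal places can drop up to a full unit in the last place, so the longitude may be off by as much as 1e-07°.
Parallels shrink by cos φ, so at 72.06° a degree of longitude is 110574 × 0.3080 ≈ 34059.1 m.
So at most 1e-07° × 34059.1 ≈ 0.00340591 m east–west.
That is 0.00340591 m = 0.34059 cm.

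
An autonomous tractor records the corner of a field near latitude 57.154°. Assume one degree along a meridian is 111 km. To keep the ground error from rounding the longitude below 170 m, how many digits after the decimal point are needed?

At 57.154° one degree of longitude covers 111000 × cos 57.154° ≈ 111000 × 0.5424 ≈ 60204.5 m.
Rounding to N decimal places gives at most 0.5 × 10⁻ᴺ degrees of error, i.e. 0.5 × 10⁻ᴺ × 60204.5 m.
Setting 30102.3 × 10⁻ᴺ ≤ 170 gives 10ᴺ ≥ 177.1, i.e. N ≥ 2.25.
So 3 decimal places suffice (30.1 m); 2 would allow up to 301 m.

3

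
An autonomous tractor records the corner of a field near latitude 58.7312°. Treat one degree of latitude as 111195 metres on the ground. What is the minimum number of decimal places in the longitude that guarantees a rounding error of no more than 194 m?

3 decimal places

At 58.7312° one degree of longitude covers 111195 × cos 58.7312° ≈ 111195 × 0.5191 ≈ 57716.2 m.
Rounding to N decimal places gives at most 0.5 × 10⁻ᴺ degrees of error, i.e. 0.5 × 10⁻ᴺ × 57716.2 m.
Need 0.5 × 57716.2 × 10⁻ᴺ ≤ 194 → 10⁻ᴺ ≤ 6.723e-03, so N ≥ 2.17.
At 2 places the error can reach 289 m, but 3 places keeps it to 28.9 m.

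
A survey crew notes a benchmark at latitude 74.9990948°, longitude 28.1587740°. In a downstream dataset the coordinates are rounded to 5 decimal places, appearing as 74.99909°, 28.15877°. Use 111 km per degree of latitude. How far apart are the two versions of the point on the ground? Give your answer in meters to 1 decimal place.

0.5 meters

The latitude changed by +0.0000048° and the longitude by +0.0000040°.
North–south shift: 0.0000048 × 111000 = 0.5328 m.
E–W at 74.9991°: 0.0000040° × 111000 × cos 74.9991° = 0.0000040 × 111000 × 0.2588 ≈ 0.114922 m.
Combined displacement = (0.5328² + 0.114922²)^½ ≈ 0.545053 m.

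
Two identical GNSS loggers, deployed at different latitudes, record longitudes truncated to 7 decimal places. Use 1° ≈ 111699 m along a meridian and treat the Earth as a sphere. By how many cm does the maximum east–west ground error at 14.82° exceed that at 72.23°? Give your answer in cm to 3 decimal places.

0.739 cm

Truncating at 7 decimal places can drop up to a full unit in the last place, so the longitude may be off by as much as 1e-07°.
Error at 14.82° = 1e-07° × 111699 × cos 14.82° ≈ 0.01117 × 0.9667 = 0.010798 m.
Error at 72.23° = 1e-07° × 111699 × cos 72.23° ≈ 0.01117 × 0.3052 = 0.003409 m.
Difference: 0.010798 − 0.003409 = 0.0073893 m.
That is 0.00738931 m = 0.73893 cm.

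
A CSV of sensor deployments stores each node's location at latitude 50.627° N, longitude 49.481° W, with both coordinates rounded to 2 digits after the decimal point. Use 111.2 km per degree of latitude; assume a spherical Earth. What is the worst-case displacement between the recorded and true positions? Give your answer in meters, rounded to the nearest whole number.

Rounding to 2 decimal places leaves each coordinate within ±0.005° of the true value.
Latitude error → 0.005 × 111200 = 556 m along the meridian.
East–west component at 50.627°: 0.005° × 111200 × cos 50.627° ≈ 0.005 × 70541.5 ≈ 352.708 m.
The two errors are perpendicular, so the maximum displacement is √(556² + 352.708²) ≈ 658.437 m.

658 meters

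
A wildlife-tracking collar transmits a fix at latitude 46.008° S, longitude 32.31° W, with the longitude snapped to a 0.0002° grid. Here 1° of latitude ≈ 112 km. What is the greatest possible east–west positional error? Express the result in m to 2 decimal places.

With a 0.0002° grid the true value lies within half a step, ±0.0002°/2 = ±0.0001°, of the stored one.
Parallels shrink by cos φ, so at 46.008° a degree of longitude is 112000 × 0.6946 ≈ 77790.5 m.
East–west error: 0.0001° × 77790.5 m/° ≈ 7.77905 m.

7.78 m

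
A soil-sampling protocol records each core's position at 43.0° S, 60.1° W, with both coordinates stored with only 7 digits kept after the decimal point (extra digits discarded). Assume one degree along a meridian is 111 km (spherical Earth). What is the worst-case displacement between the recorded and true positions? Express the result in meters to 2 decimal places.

Truncating at 7 decimal places can drop up to a full unit in the last place, so each coordinate may be off by as much as 1e-07°.
North–south component: 1e-07° × 111000 = 0.0111 m.
Longitude error → 1e-07 × 111000 × cos 43° = 1e-07 × 111000 × 0.7314 ≈ 0.00811803 m.
Worst case both components are at the extreme and orthogonal: √(0.0111² + 0.00811803²) ≈ 0.0137518 m.

0.01 meters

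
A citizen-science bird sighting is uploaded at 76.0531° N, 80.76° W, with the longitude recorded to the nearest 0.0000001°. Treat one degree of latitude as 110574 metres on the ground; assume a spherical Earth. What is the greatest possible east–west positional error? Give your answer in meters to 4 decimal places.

Rounding to 7 decimal places leaves the longitude within ±5e-08° of the true value.
One degree of longitude at 76.0531° is 110574 × cos 76.0531° ≈ 110574 × 0.2410 = 26650.8 m.
So at most 5e-08° × 26650.8 ≈ 0.00133254 m east–west.

0.0013 meters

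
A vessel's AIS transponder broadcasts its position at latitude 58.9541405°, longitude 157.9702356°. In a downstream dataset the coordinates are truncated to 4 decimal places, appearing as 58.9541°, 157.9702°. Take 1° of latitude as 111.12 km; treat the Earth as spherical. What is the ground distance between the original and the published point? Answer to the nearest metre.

5 metres

Δlat = 58.9541405 − 58.9541 = +0.0000405°; Δlon = 157.9702356 − 157.9702 = +0.0000356°.
N–S: 0.0000405° × 111120 m/° = 4.50036 m.
E–W at 58.9541°: 0.0000356° × 111120 × cos 58.9541° = 0.0000356 × 111120 × 0.5157 ≈ 2.04014 m.
Hypotenuse of the two orthogonal shifts: √(4.50036² + 2.04014²) = 4.9412 m.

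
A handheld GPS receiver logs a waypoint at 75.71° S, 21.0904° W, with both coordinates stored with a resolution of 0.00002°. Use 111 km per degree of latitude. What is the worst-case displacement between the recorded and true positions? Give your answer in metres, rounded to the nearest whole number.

1 metres

With a 0.00002° grid the true value lies within half a step, ±0.00002°/2 = ±1e-05°, of the stored one.
North–south component: 1e-05° × 111000 = 1.11 m.
East–west component at 75.71°: 1e-05° × 111000 × cos 75.71° ≈ 1e-05 × 27398.1 ≈ 0.273981 m.
The two errors are perpendicular, so the maximum displacement is √(1.11² + 0.273981²) ≈ 1.14331 m.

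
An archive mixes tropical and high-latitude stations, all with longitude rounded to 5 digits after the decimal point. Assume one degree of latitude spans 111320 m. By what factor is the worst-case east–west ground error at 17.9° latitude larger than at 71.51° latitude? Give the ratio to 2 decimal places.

Rounding to 5 decimal places leaves the longitude within ±5e-06° of the true value.
At 17.9°: 5e-06° × 111320 × cos 17.9° = 5e-06 × 111320 × 0.9516 ≈ 0.52966 m.
At 71.51°: 5e-06° × 111320 × cos 71.51° = 5e-06 × 111320 × 0.3171 ≈ 0.17652 m.
The ratio reduces to cos 17.9° / cos 71.51° = 0.9516/0.3171 ≈ 3.0006.

3.00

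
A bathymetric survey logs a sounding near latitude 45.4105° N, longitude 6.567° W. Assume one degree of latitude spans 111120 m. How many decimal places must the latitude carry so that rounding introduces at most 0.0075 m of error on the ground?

One degree of latitude covers 111120 m.
N decimal places → at most half a unit in the last place, 0.5 × 10⁻ᴺ° = 111120/2 × 10⁻ᴺ m.
Need 0.5 × 111120 × 10⁻ᴺ ≤ 0.0075 → 10⁻ᴺ ≤ 1.350e-07, so N ≥ 6.87.
So 7 decimal places suffice (0.00556 m); 6 would allow up to 0.0556 m.

7 decimal places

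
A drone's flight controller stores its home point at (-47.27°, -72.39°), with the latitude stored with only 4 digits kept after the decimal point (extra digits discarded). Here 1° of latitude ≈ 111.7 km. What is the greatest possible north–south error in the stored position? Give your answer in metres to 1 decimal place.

11.2 metres

Truncating at 4 decimal places can drop up to a full unit in the last place, so the latitude may be off by as much as 0.0001°.
So the N–S error is at most 0.0001 × 111700 = 11.17 m.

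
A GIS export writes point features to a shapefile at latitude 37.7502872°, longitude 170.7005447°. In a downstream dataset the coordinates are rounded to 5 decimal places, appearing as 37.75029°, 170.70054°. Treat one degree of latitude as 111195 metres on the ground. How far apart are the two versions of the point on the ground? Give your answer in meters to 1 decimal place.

Δlat = 37.7502872 − 37.75029 = -0.0000028°; Δlon = 170.7005447 − 170.70054 = +0.0000047°.
North–south shift: -0.0000028 × 111195 = -0.311346 m.
East–west at this latitude: 0.0000047° × 111195 × cos 37.7503° ≈ 0.0000047 × 87920.4 = 0.413226 m.
Combined displacement = (0.311346² + 0.413226²)^½ ≈ 0.517389 m.

0.5 meters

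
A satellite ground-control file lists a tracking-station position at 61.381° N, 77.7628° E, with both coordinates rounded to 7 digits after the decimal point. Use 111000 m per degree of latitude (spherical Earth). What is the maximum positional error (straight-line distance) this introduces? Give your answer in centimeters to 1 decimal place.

0.6 centimeters

Rounding to 7 decimal places leaves each coordinate within ±5e-08° of the true value.
Latitude error → 5e-08 × 111000 = 0.00555 m along the meridian.
Longitude error → 5e-08 × 111000 × cos 61.381° = 5e-08 × 111000 × 0.4790 ≈ 0.00265836 m.
Worst case both components are at the extreme and orthogonal: √(0.00555² + 0.00265836²) ≈ 0.00615381 m.
That is 0.00615381 m = 0.61538 cm.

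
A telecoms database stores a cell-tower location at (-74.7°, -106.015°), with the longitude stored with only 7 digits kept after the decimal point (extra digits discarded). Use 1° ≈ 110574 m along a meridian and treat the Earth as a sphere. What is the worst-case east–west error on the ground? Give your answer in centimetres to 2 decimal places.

Truncating at 7 decimal places can drop up to a full unit in the last place, so the longitude may be off by as much as 1e-07°.
Parallels shrink by cos φ, so at 74.7° a degree of longitude is 110574 × 0.2639 ≈ 29177.5 m.
So at most 1e-07° × 29177.5 ≈ 0.00291775 m east–west.
That is 0.00291775 m = 0.29177 cm.

0.29 centimetres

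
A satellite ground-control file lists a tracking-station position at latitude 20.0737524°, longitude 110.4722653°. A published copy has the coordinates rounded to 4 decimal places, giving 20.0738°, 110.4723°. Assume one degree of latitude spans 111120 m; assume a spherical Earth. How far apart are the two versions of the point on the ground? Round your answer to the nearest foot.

21 feet

The latitude changed by -0.0000476° and the longitude by -0.0000347°.
N–S: -0.0000476° × 111120 m/° = -5.28931 m.
East–west at this latitude: -0.0000347° × 111120 × cos 20.0738° ≈ -0.0000347 × 104370 = -3.62163 m.
Combined displacement = (5.28931² + 3.62163²)^½ ≈ 6.41038 m.
In feet: 6.41038 m ÷ 0.3048 ≈ 21.031 ft.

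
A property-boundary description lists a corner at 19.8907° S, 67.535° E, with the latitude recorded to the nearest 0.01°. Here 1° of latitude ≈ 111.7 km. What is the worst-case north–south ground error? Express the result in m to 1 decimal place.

Rounding to 2 decimal places leaves the latitude within ±0.005° of the true value.
So the N–S error is at most 0.005 × 111700 = 558.5 m.

558.5 m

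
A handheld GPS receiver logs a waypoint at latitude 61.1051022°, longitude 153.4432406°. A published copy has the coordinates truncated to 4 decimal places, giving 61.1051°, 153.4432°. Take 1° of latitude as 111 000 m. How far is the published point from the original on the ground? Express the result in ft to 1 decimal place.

7.2 ft

Δlat = 61.1051022 − 61.1051 = +0.0000022°; Δlon = 153.4432406 − 153.4432 = +0.0000406°.
North–south shift: 0.0000022 × 111000 = 0.2442 m.
E–W at 61.1051°: 0.0000406° × 111000 × cos 61.1051° = 0.0000406 × 111000 × 0.4832 ≈ 2.17761 m.
Combined displacement = (0.2442² + 2.17761²)^½ ≈ 2.19126 m.
In feet: 2.19126 m ÷ 0.3048 ≈ 7.1892 ft.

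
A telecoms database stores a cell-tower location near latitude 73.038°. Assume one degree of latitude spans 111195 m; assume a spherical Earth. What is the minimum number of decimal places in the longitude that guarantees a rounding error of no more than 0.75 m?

At 73.038° one degree of longitude covers 111195 × cos 73.038° ≈ 111195 × 0.2917 ≈ 32439.7 m.
Rounding to N decimal places gives at most 0.5 × 10⁻ᴺ degrees of error, i.e. 0.5 × 10⁻ᴺ × 32439.7 m.
Need 0.5 × 32439.7 × 10⁻ᴺ ≤ 0.75 → 10⁻ᴺ ≤ 4.624e-05, so N ≥ 4.33.
So 5 decimal places suffice (0.162 m); 4 would allow up to 1.62 m.

5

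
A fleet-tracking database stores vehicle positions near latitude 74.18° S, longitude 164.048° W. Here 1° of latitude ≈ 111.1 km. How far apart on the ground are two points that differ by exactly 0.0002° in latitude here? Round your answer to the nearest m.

0.0002° × 111100 m/° = 22.22 m.

22 m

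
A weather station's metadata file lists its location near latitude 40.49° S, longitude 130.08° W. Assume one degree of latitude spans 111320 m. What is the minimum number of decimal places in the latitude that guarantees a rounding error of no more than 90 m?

3

One degree of latitude covers 111320 m.
N decimal places → at most half a unit in the last place, 0.5 × 10⁻ᴺ° = 111320/2 × 10⁻ᴺ m.
Setting 55660 × 10⁻ᴺ ≤ 90 gives 10ᴺ ≥ 618.4, i.e. N ≥ 2.79.
At 2 places the error can reach 557 m, but 3 places keeps it to 55.7 m.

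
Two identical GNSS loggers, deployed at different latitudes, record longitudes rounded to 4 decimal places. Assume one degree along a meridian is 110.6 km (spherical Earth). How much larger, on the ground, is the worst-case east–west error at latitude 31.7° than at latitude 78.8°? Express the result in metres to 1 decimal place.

Rounding to 4 decimal places leaves the longitude within ±5e-05° of the true value.
Error at 31.7° = 5e-05° × 110600 × cos 31.7° ≈ 5.53 × 0.8508 = 4.705 m.
At 78.8°: 5e-05° × 110600 × cos 78.8° = 5e-05 × 110600 × 0.1942 ≈ 1.0741 m.
Difference: 4.705 − 1.0741 = 3.6309 m.

3.6 metres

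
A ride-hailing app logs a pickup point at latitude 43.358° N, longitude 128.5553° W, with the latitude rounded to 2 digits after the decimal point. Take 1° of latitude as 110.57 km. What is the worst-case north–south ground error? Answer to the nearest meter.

Rounding to 2 decimal places leaves the latitude within ±0.005° of the true value.
Along the meridian that is 0.005° × 110570 m/° = 552.85 m.

553 meters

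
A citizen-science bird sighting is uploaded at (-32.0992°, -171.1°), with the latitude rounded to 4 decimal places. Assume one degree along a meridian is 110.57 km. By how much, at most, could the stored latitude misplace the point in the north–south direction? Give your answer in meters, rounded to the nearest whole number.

6 meters

Rounding to 4 decimal places leaves the latitude within ±5e-05° of the true value.
Along the meridian that is 5e-05° × 110570 m/° = 5.5285 m.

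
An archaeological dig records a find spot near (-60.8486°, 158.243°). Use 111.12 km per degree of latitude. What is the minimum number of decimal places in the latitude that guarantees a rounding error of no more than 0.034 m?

One degree of latitude covers 111120 m.
With N decimal places the half-ulp bound is 0.5·10⁻ᴺ°, or 0.5·10⁻ᴺ × 111120 m on the ground.
Setting 55560 × 10⁻ᴺ ≤ 0.034 gives 10ᴺ ≥ 1.634e+06, i.e. N ≥ 6.21.
N = 6 would give 0.0556 m (too coarse); N = 7 gives 0.00556 m ≤ 0.034 m.

7 decimal places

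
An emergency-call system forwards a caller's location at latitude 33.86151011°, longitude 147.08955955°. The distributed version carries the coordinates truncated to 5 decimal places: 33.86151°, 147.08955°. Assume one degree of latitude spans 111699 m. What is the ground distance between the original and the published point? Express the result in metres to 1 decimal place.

Δlat = 33.86151011 − 33.86151 = +0.00000011°; Δlon = 147.08955955 − 147.08955 = +0.00000955°.
N–S: 0.00000011° × 111699 m/° = 0.0122869 m.
E–W at 33.8615°: 0.00000955° × 111699 × cos 33.8615° = 0.00000955 × 111699 × 0.8304 ≈ 0.885795 m.
Combined displacement = (0.0122869² + 0.885795²)^½ ≈ 0.88588 m.

0.9 metres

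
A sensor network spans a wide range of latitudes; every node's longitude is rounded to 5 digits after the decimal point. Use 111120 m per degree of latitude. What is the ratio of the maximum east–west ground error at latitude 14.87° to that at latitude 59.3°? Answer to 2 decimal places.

1.89

Rounding to 5 decimal places leaves the longitude within ±5e-06° of the true value.
Error at 14.87° = 5e-06° × 111120 × cos 14.87° ≈ 0.5556 × 0.9665 = 0.53699 m.
Error at 59.3° = 5e-06° × 111120 × cos 59.3° ≈ 0.5556 × 0.5105 = 0.28366 m.
Ratio: 0.53699 / 0.28366 = cos 14.87° / cos 59.3° ≈ 1.8931.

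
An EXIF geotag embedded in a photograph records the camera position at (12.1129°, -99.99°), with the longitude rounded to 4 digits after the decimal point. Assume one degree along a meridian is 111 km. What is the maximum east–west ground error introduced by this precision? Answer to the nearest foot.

Rounding to 4 decimal places leaves the longitude within ±5e-05° of the true value.
Parallels shrink by cos φ, so at 12.1129° a degree of longitude is 111000 × 0.9777 ≈ 108529 m.
So at most 5e-05° × 108529 ≈ 5.42643 m east–west.
In feet: 5.42643 m ÷ 0.3048 ≈ 17.803 ft.

18 feet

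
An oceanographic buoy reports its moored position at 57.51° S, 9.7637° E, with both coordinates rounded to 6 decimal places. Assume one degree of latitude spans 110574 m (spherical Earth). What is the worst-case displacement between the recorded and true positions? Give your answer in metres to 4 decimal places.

0.0628 metres

Rounding to 6 decimal places leaves each coordinate within ±5e-07° of the true value.
North–south component: 5e-07° × 110574 = 0.055287 m.
E–W at 57.51°: 5e-07° × 110574 × cos 57.51° = 5e-07 × 110574 × 0.5372 ≈ 0.0296975 m.
Combining orthogonally: (0.055287² + 0.0296975²)^½ ≈ 0.0627582 m.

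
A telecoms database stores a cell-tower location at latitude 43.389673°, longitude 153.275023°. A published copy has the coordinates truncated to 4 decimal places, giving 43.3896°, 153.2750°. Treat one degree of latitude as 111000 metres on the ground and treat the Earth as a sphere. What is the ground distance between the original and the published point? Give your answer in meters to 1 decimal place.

Δlat = 43.389673 − 43.3896 = +0.000073°; Δlon = 153.275023 − 153.2750 = +0.000023°.
N–S: 0.000073° × 111000 m/° = 8.103 m.
E–W at 43.3896°: 0.000023° × 111000 × cos 43.3896° = 0.000023 × 111000 × 0.7267 ≈ 1.85526 m.
Distance: √(8.103² + 1.85526²) ≈ 8.31268 m.

8.3 meters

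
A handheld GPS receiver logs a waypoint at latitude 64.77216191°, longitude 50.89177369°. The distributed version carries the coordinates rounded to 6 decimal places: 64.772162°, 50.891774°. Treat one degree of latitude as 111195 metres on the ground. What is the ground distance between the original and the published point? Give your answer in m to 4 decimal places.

0.0178 m

The latitude changed by -0.00000009° and the longitude by -0.00000031°.
North–south shift: -0.00000009 × 111195 = -0.0100076 m.
E–W at 64.7722°: -0.00000031° × 111195 × cos 64.7722° = -0.00000031 × 111195 × 0.4262 ≈ -0.014692 m.
Hypotenuse of the two orthogonal shifts: √(0.0100076² + 0.014692²) = 0.0177765 m.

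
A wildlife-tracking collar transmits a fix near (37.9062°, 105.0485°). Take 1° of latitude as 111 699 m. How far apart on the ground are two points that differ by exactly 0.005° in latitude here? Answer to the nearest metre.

0.005° × 111699 m/° = 558.495 m.

558 metres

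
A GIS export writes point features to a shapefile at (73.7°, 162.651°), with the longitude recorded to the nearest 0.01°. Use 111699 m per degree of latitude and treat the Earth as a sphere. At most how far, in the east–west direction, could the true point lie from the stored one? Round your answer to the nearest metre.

Rounding to 2 decimal places leaves the longitude within ±0.005° of the true value.
One degree of longitude at 73.7° is 111699 × cos 73.7° ≈ 111699 × 0.2807 = 31350.2 m.
Maximum E–W displacement: 0.005 × 31350.2 = 156.751 m.

157 metres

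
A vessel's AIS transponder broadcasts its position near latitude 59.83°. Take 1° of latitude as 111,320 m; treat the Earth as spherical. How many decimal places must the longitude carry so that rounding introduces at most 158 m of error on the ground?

At 59.83° one degree of longitude covers 111320 × cos 59.83° ≈ 111320 × 0.5026 ≈ 55945.8 m.
N decimal places → at most half a unit in the last place, 0.5 × 10⁻ᴺ° = 55945.8/2 × 10⁻ᴺ m.
Need 0.5 × 55945.8 × 10⁻ᴺ ≤ 158 → 10⁻ᴺ ≤ 5.648e-03, so N ≥ 2.25.
N = 2 would give 280 m (too coarse); N = 3 gives 28 m ≤ 158 m.

3 decimal places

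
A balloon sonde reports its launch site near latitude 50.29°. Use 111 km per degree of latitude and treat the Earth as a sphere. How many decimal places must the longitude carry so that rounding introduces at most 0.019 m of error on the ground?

At 50.29° one degree of longitude covers 111000 × cos 50.29° ≈ 111000 × 0.6389 ≈ 70918.1 m.
N decimal places → at most half a unit in the last place, 0.5 × 10⁻ᴺ° = 70918.1/2 × 10⁻ᴺ m.
Setting 35459.1 × 10⁻ᴺ ≤ 0.019 gives 10ᴺ ≥ 1.866e+06, i.e. N ≥ 6.27.
At 6 places the error can reach 0.0355 m, but 7 places keeps it to 0.00355 m.

7 decimal places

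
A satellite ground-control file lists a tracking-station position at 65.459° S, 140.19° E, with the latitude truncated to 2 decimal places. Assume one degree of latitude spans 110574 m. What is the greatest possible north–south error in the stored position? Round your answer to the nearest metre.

1106 metres

Truncating at 2 decimal places can drop up to a full unit in the last place, so the latitude may be off by as much as 0.01°.
Along the meridian that is 0.01° × 110574 m/° = 1105.74 m.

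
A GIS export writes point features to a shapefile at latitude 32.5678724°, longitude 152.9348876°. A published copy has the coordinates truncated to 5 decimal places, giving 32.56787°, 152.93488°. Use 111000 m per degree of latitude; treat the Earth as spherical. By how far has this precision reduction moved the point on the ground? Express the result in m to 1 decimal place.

0.8 m

The latitude changed by +0.0000024° and the longitude by +0.0000076°.
N–S: 0.0000024° × 111000 m/° = 0.2664 m.
East–west at this latitude: 0.0000076° × 111000 × cos 32.5679° ≈ 0.0000076 × 93545.7 = 0.710948 m.
Combined displacement = (0.2664² + 0.710948²)^½ ≈ 0.75922 m.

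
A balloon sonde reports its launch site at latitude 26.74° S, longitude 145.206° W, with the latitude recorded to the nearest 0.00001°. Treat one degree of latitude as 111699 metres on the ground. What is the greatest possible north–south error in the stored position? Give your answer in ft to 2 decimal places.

Rounding to 5 decimal places leaves the latitude within ±5e-06° of the true value.
Along the meridian that is 5e-06° × 111699 m/° = 0.558495 m.
In feet: 0.558495 m ÷ 0.3048 ≈ 1.8323 ft.

1.83 ft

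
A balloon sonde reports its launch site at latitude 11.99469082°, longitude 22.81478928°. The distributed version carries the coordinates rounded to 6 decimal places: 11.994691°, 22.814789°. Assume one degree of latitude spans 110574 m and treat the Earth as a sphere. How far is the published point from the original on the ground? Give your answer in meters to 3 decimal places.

0.036 meters

The latitude changed by -0.00000018° and the longitude by +0.00000028°.
North–south shift: -0.00000018 × 110574 = -0.0199033 m.
E–W at 11.9947°: 0.00000028° × 110574 × cos 11.9947° = 0.00000028 × 110574 × 0.9782 ≈ 0.0302848 m.
Hypotenuse of the two orthogonal shifts: √(0.0199033² + 0.0302848²) = 0.0362396 m.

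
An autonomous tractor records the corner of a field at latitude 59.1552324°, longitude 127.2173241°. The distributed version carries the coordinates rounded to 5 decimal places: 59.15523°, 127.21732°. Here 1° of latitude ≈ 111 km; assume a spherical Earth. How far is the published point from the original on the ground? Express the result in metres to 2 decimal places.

Δlat = 59.1552324 − 59.15523 = +0.0000024°; Δlon = 127.2173241 − 127.21732 = +0.0000041°.
North–south shift: 0.0000024 × 111000 = 0.2664 m.
East–west at this latitude: 0.0000041° × 111000 × cos 59.1552° ≈ 0.0000041 × 56911.2 = 0.233336 m.
Combined displacement = (0.2664² + 0.233336²)^½ ≈ 0.354139 m.

0.35 metres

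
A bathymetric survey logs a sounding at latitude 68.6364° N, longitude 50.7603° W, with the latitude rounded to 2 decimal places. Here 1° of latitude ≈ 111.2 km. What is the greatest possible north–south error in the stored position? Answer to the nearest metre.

Rounding to 2 decimal places leaves the latitude within ±0.005° of the true value.
Along the meridian that is 0.005° × 111200 m/° = 556 m.

556 metres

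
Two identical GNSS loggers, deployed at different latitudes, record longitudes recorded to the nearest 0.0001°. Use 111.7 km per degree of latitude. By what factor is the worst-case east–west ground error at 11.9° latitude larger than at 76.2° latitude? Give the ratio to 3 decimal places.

4.102

Rounding to 4 decimal places leaves the longitude within ±5e-05° of the true value.
Error at 11.9° = 5e-05° × 111700 × cos 11.9° ≈ 5.585 × 0.9785 = 5.465 m.
At 76.2°: 5e-05° × 111700 × cos 76.2° = 5e-05 × 111700 × 0.2385 ≈ 1.3322 m.
Ratio: 5.465 / 1.3322 = cos 11.9° / cos 76.2° ≈ 4.1022.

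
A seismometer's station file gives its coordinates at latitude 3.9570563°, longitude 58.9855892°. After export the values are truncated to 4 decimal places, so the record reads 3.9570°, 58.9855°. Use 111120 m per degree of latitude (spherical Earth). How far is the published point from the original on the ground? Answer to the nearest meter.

Δlat = 3.9570563 − 3.9570 = +0.0000563°; Δlon = 58.9855892 − 58.9855 = +0.0000892°.
N–S: 0.0000563° × 111120 m/° = 6.25606 m.
East–west at this latitude: 0.0000892° × 111120 × cos 3.957° ≈ 0.0000892 × 110855 = 9.88828 m.
Combined displacement = (6.25606² + 9.88828²)^½ ≈ 11.7011 m.

12 meters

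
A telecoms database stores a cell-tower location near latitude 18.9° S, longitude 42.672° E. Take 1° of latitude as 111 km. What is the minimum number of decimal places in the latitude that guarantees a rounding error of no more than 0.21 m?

6 decimal places

One degree of latitude covers 111000 m.
With N decimal places the half-ulp bound is 0.5·10⁻ᴺ°, or 0.5·10⁻ᴺ × 111000 m on the ground.
Need 0.5 × 111000 × 10⁻ᴺ ≤ 0.21 → 10⁻ᴺ ≤ 3.784e-06, so N ≥ 5.42.
N = 5 would give 0.555 m (too coarse); N = 6 gives 0.0555 m ≤ 0.21 m.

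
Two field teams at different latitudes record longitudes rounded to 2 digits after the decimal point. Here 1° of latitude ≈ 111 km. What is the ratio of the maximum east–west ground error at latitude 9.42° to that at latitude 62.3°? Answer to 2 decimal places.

2.12

Rounding to 2 decimal places leaves the longitude within ±0.005° of the true value.
At 9.42°: 0.005° × 111000 × cos 9.42° = 0.005 × 111000 × 0.9865 ≈ 547.52 m.
At 62.3°: 0.005° × 111000 × cos 62.3° = 0.005 × 111000 × 0.4648 ≈ 257.99 m.
The ratio reduces to cos 9.42° / cos 62.3° = 0.9865/0.4648 ≈ 2.1223.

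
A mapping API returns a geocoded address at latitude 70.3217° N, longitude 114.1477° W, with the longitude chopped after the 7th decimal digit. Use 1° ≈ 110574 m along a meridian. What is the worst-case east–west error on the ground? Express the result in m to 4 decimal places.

Truncating at 7 decimal places can drop up to a full unit in the last place, so the longitude may be off by as much as 1e-07°.
At latitude 70.3217° a degree of longitude spans 110574 m × cos 70.3217° = 110574 × 0.3367 ≈ 37234.5 m.
East–west error: 1e-07° × 37234.5 m/° ≈ 0.00372345 m.

0.0037 m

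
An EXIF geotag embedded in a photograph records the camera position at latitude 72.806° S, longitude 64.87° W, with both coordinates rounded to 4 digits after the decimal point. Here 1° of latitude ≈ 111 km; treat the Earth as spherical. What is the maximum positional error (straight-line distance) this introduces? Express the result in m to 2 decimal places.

Rounding to 4 decimal places leaves each coordinate within ±5e-05° of the true value.
Latitude error → 5e-05 × 111000 = 5.55 m along the meridian.
East–west component at 72.806°: 5e-05° × 111000 × cos 72.806° ≈ 5e-05 × 32812.5 ≈ 1.64062 m.
Worst case both components are at the extreme and orthogonal: √(5.55² + 1.64062²) ≈ 5.78741 m.

5.79 m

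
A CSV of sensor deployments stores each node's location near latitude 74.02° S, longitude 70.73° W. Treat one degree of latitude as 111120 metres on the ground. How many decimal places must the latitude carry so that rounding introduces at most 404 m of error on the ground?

One degree of latitude covers 111120 m.
With N decimal places the half-ulp bound is 0.5·10⁻ᴺ°, or 0.5·10⁻ᴺ × 111120 m on the ground.
Need 0.5 × 111120 × 10⁻ᴺ ≤ 404 → 10⁻ᴺ ≤ 7.271e-03, so N ≥ 2.14.
At 2 places the error can reach 556 m, but 3 places keeps it to 55.6 m.

3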